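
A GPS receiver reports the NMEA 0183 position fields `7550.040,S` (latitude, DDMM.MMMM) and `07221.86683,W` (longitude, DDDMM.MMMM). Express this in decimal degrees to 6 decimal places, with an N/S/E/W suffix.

Lat: split at 2 digits → 75° and 50.04′; 75 + 50.04/60 = 75.8340000
λ: degrees = first 3 digits = 72, minutes = 21.86683; 72 + 21.86683/60 = 72.3644472

75.834000° S, 72.364447° W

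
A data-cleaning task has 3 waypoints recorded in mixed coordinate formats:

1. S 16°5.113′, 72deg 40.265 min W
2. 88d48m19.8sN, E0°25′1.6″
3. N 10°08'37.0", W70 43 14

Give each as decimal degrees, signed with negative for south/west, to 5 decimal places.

1. -16.08522, -72.67108
2. 88.80550, 0.41711
3. 10.14361, -70.72056

Point 1:
  φ: 5.113′ = 0.085217°; total 16.085217
  hemisphere S, so the sign is −
  λ: 72 + 40.265/60 = 72.671083
  W → negative
Point 2:
  φ: 88 + 48/60 + 19.8/3600 = 88.805500
  N ⇒ keep positive
  Longitude: 0° + 25/60 + 1.6/3600 = 0 + 0.416667 + 0.000444 = 0.417111
  E ⇒ keep positive
Point 3:
  φ: 10 + 8/60 + 37/3600 = 10.143611
  N → positive
  Lon: 70 + 43/60 + 14/3600 = 70.720556
  W → negative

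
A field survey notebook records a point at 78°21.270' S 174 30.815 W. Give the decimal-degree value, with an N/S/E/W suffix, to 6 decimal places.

78.354500° S, 174.513583° W

Lat: 21.27′ = 0.354500°; total 78.3545000
Lon: 30.815′ = 0.513583°; total 174.5135833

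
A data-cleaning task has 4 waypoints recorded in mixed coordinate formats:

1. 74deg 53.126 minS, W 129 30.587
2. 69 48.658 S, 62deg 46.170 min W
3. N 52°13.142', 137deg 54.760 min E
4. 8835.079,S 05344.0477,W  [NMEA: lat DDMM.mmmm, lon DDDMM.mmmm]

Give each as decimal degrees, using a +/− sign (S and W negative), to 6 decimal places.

Point 1:
  Lat: 53.126′ = 0.885433°; total 74.8854333
  S → negative
  Lon: 30.587′ = 0.509783°; total 129.5097833
  W ⇒ negate
Point 2:
  φ: 69 + 48.658/60 = 69.8109667
  S → negative
  λ: 62 + 46.17/60 = 62.7695000
  W ⇒ negate
Point 3:
  Lat: 13.142′ = 0.219033°; total 52.2190333
  N → positive
  Longitude: 54.76′ = 0.912667°; total 137.9126667
  E → positive
Point 4:
  Lat: split at 2 digits → 88° and 35.079′; 88 + 35.079/60 = 88.5846500
  S → negative
  Longitude: split at 3 digits → 053° and 44.0477′; 53 + 44.0477/60 = 53.7341283
  W ⇒ negate

1. -74.885433, -129.509783
2. -69.810967, -62.769500
3. 52.219033, 137.912667
4. -88.584650, -53.734128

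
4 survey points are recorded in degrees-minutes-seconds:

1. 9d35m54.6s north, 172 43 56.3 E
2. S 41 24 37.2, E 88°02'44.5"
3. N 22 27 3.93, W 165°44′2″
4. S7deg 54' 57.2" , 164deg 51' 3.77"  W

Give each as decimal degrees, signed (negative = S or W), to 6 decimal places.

Point 1:
  Latitude: 9 + 35/60 + 54.6/3600 = 9.5985000
  N ⇒ keep positive
  λ: 43′ + 56.3″ = 43.93833′; 172 + 43.93833/60 = 172.7323056
  E ⇒ keep positive
Point 2:
  Lat: 41° + 24/60 + 37.2/3600 = 41 + 0.400000 + 0.010333 = 41.4103333
  hemisphere S, so the sign is −
  Longitude: 2′ + 44.5″ = 2.74167′; 88 + 2.74167/60 = 88.0456944
  E ⇒ keep positive
Point 3:
  Lat: 27′ + 3.93″ = 27.06550′; 22 + 27.06550/60 = 22.4510917
  N ⇒ keep positive
  Longitude: 165 + 44/60 + 2/3600 = 165.7338889
  W ⇒ negate
Point 4:
  Lat: 54′ + 57.2″ = 54.95333′; 7 + 54.95333/60 = 7.9158889
  hemisphere S, so the sign is −
  λ: 51′ + 3.77″ = 51.06283′; 164 + 51.06283/60 = 164.8510472
  W → negative

1. 9.598500, 172.732306
2. -41.410333, 88.045694
3. 22.451092, -165.733889
4. -7.915889, -164.851047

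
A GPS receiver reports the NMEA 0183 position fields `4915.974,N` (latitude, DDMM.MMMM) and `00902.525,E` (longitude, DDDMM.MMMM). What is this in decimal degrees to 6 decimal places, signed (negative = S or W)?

49.266233, 9.042083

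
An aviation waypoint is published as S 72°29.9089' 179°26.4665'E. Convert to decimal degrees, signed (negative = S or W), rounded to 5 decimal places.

Lat: 72 + 29.9089/60 = 72.498482
hemisphere S, so the sign is −
Longitude: 26.4665′ = 0.441108°; total 179.441108
E ⇒ keep positive

-72.49848, 179.44111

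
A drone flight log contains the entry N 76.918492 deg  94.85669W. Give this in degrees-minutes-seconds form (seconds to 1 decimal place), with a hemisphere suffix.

76°55′6.6″ N, 94°51′24.1″ W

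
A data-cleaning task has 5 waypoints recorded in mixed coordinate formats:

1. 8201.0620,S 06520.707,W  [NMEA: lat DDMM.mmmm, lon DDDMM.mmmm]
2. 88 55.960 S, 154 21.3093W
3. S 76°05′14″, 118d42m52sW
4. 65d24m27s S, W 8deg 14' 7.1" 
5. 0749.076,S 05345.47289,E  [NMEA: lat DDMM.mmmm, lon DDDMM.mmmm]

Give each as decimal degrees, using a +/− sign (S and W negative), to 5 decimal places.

Point 1:
  Latitude: degrees = first 2 digits = 82, minutes = 1.062; 82 + 1.062/60 = 82.017700
  hemisphere S, so the sign is −
  λ: degrees = first 3 digits = 65, minutes = 20.707; 65 + 20.707/60 = 65.345117
  W ⇒ negate
Point 2:
  Lat: 55.96′ = 0.932667°; total 88.932667
  S → negative
  Longitude: 154 + 21.3093/60 = 154.355155
  W → negative
Point 3:
  Latitude: 76° + 5/60 + 14/3600 = 76 + 0.083333 + 0.003889 = 76.087222
  S ⇒ negate
  λ: 42′ + 52″ = 42.86667′; 118 + 42.86667/60 = 118.714444
  W ⇒ negate
Point 4:
  φ: 65° + 24/60 + 27/3600 = 65 + 0.400000 + 0.007500 = 65.407500
  S ⇒ negate
  λ: 14′ + 7.1″ = 14.11833′; 8 + 14.11833/60 = 8.235306
  hemisphere W, so the sign is −
Point 5:
  Lat: split at 2 digits → 07° and 49.076′; 7 + 49.076/60 = 7.817933
  hemisphere S, so the sign is −
  λ: degrees = first 3 digits = 53, minutes = 45.47289; 53 + 45.47289/60 = 53.757882
  E → positive

1. -82.01770, -65.34512
2. -88.93267, -154.35516
3. -76.08722, -118.71444
4. -65.40750, -8.23531
5. -7.81793, 53.75788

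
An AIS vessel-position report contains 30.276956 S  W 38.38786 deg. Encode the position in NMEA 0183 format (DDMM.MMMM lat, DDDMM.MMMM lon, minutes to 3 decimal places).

Latitude: minutes = (30.276956 − 30) × 60 = 16.61736
Longitude: fractional part 0.387860 → 23.27160 minutes

3016.617,S / 03823.272,W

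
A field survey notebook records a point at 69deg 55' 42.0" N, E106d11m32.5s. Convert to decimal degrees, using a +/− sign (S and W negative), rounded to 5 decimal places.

69.92833, 106.19236

Lat: 55′ + 42″ = 55.70000′; 69 + 55.70000/60 = 69.928333
N → positive
Lon: 11′ + 32.5″ = 11.54167′; 106 + 11.54167/60 = 106.192361
E ⇒ keep positive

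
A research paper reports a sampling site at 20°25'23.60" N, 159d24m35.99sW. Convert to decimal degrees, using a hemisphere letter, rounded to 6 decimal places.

Latitude: 20° + 25/60 + 23.6/3600 = 20 + 0.416667 + 0.006556 = 20.4232222
Longitude: 159° + 24/60 + 35.99/3600 = 159 + 0.400000 + 0.009997 = 159.4099972

20.423222° N, 159.409997° W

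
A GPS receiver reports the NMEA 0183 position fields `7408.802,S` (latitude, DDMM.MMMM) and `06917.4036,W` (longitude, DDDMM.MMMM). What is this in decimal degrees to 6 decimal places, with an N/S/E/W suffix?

74.146700° S, 69.290060° W

Lat: split at 2 digits → 74° and 8.802′; 74 + 8.802/60 = 74.1467000
Lon: split at 3 digits → 069° and 17.4036′; 69 + 17.4036/60 = 69.2900600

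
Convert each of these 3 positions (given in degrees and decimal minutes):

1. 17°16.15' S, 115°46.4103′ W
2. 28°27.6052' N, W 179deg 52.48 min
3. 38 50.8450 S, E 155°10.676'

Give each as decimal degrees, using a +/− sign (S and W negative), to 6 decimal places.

Point 1:
  Lat: 16.15′ = 0.269167°; total 17.2691667
  S ⇒ negate
  λ: 115 + 46.4103/60 = 115.7735050
  W ⇒ negate
Point 2:
  φ: 28 + 27.6052/60 = 28.4600867
  N ⇒ keep positive
  λ: 52.48′ = 0.874667°; total 179.8746667
  W → negative
Point 3:
  φ: 50.845′ = 0.847417°; total 38.8474167
  hemisphere S, so the sign is −
  Longitude: 10.676′ = 0.177933°; total 155.1779333
  E ⇒ keep positive

1. -17.269167, -115.773505
2. 28.460087, -179.874667
3. -38.847417, 155.177933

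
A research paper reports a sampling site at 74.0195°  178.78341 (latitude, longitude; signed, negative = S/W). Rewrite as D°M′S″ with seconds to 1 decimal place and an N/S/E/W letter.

Latitude: 0.019500° → 1.17000′; 0.17000 × 60 = 10.200″
λ: 0.783410° → 47.00460′; 0.00460 × 60 = 0.276″

74°01′10.2″ N, 178°47′0.3″ E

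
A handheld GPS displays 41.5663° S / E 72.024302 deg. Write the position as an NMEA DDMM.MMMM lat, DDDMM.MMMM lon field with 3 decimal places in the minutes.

φ: minutes = (41.566300 − 41) × 60 = 33.97800
λ: 72° + 0.024302 × 60 = 72° 1.45812′

4133.978,S / 07201.458,E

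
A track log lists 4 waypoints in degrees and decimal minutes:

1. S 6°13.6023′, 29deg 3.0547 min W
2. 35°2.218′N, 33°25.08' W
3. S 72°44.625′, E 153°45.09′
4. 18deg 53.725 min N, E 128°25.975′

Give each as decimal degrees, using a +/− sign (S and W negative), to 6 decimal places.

Point 1:
  φ: 6 + 13.6023/60 = 6.2267050
  S ⇒ negate
  Longitude: 3.0547′ = 0.050912°; total 29.0509117
  W ⇒ negate
Point 2:
  Lat: 35 + 2.218/60 = 35.0369667
  N ⇒ keep positive
  Lon: 33 + 25.08/60 = 33.4180000
  W → negative
Point 3:
  Lat: 72 + 44.625/60 = 72.7437500
  S ⇒ negate
  Lon: 153 + 45.09/60 = 153.7515000
  E ⇒ keep positive
Point 4:
  Latitude: 18 + 53.725/60 = 18.8954167
  N → positive
  Lon: 25.975′ = 0.432917°; total 128.4329167
  E → positive

1. -6.226705, -29.050912
2. 35.036967, -33.418000
3. -72.743750, 153.751500
4. 18.895417, 128.432917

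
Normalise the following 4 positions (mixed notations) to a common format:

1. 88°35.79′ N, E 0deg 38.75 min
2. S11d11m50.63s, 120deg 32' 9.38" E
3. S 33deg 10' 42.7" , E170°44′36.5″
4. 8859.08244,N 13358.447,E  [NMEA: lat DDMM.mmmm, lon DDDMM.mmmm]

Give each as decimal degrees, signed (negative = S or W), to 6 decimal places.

Point 1:
  Latitude: 88 + 35.79/60 = 88.5965000
  N → positive
  λ: 38.75′ = 0.645833°; total 0.6458333
  E → positive
Point 2:
  Latitude: 11′ + 50.63″ = 11.84383′; 11 + 11.84383/60 = 11.1973972
  S → negative
  λ: 120° + 32/60 + 9.38/3600 = 120 + 0.533333 + 0.002606 = 120.5359389
  E ⇒ keep positive
Point 3:
  Latitude: 33 + 10/60 + 42.7/3600 = 33.1785278
  S ⇒ negate
  λ: 44′ + 36.5″ = 44.60833′; 170 + 44.60833/60 = 170.7434722
  E → positive
Point 4:
  Latitude: split at 2 digits → 88° and 59.08244′; 88 + 59.08244/60 = 88.9847073
  N → positive
  λ: degrees = first 3 digits = 133, minutes = 58.447; 133 + 58.447/60 = 133.9741167
  E ⇒ keep positive

1. 88.596500, 0.645833
2. -11.197397, 120.535939
3. -33.178528, 170.743472
4. 88.984707, 133.974117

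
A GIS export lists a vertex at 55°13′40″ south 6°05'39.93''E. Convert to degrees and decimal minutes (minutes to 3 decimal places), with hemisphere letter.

55° 13.667′ S, 6° 5.666′ E

Lat: 13 + 40/60 = 13.66667′
Longitude: seconds/60 = 0.66550; minutes = 5 + 0.66550 = 5.66550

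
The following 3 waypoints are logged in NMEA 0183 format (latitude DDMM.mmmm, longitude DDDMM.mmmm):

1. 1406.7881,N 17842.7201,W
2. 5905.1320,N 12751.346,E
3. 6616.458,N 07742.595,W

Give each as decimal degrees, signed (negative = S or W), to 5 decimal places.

1. 14.11314, -178.71200
2. 59.08553, 127.85577
3. 66.27430, -77.70992

Point 1:
  Latitude: split at 2 digits → 14° and 6.7881′; 14 + 6.7881/60 = 14.113135
  N → positive
  λ: degrees = first 3 digits = 178, minutes = 42.7201; 178 + 42.7201/60 = 178.712002
  W → negative
Point 2:
  Lat: degrees = first 2 digits = 59, minutes = 5.132; 59 + 5.132/60 = 59.085533
  N → positive
  Longitude: degrees = first 3 digits = 127, minutes = 51.346; 127 + 51.346/60 = 127.855767
  E → positive
Point 3:
  Lat: split at 2 digits → 66° and 16.458′; 66 + 16.458/60 = 66.274300
  N → positive
  λ: split at 3 digits → 077° and 42.595′; 77 + 42.595/60 = 77.709917
  W → negative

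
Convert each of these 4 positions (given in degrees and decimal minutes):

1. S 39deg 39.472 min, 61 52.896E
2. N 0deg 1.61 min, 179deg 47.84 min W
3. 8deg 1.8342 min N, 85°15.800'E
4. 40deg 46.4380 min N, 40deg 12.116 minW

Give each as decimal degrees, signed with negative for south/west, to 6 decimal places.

1. -39.657867, 61.881600
2. 0.026833, -179.797333
3. 8.030570, 85.263333
4. 40.773967, -40.201933

Point 1:
  φ: 39.472′ = 0.657867°; total 39.6578667
  S → negative
  Lon: 61 + 52.896/60 = 61.8816000
  E ⇒ keep positive
Point 2:
  Lat: 0 + 1.61/60 = 0.0268333
  N → positive
  Lon: 179 + 47.84/60 = 179.7973333
  W ⇒ negate
Point 3:
  Lat: 1.8342′ = 0.030570°; total 8.0305700
  N ⇒ keep positive
  Longitude: 85 + 15.8/60 = 85.2633333
  E ⇒ keep positive
Point 4:
  Lat: 46.438′ = 0.773967°; total 40.7739667
  N ⇒ keep positive
  Lon: 40 + 12.116/60 = 40.2019333
  W ⇒ negate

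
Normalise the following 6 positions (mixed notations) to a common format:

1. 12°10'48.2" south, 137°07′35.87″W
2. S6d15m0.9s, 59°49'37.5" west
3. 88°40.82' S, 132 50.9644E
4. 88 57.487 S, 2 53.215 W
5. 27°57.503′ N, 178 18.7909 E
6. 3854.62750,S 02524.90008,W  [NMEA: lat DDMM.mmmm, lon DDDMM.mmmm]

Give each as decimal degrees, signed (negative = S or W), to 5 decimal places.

1. -12.18006, -137.12663
2. -6.25025, -59.82708
3. -88.68033, 132.84941
4. -88.95812, -2.88692
5. 27.95838, 178.31318
6. -38.91046, -25.41500

Point 1:
  Latitude: 12° + 10/60 + 48.2/3600 = 12 + 0.166667 + 0.013389 = 12.180056
  S → negative
  λ: 7′ + 35.87″ = 7.59783′; 137 + 7.59783/60 = 137.126631
  hemisphere W, so the sign is −
Point 2:
  φ: 15′ + 0.9″ = 15.01500′; 6 + 15.01500/60 = 6.250250
  S → negative
  λ: 59° + 49/60 + 37.5/3600 = 59 + 0.816667 + 0.010417 = 59.827083
  W ⇒ negate
Point 3:
  Lat: 88 + 40.82/60 = 88.680333
  S → negative
  Lon: 132 + 50.9644/60 = 132.849407
  E ⇒ keep positive
Point 4:
  Lat: 57.487′ = 0.958117°; total 88.958117
  S ⇒ negate
  λ: 53.215′ = 0.886917°; total 2.886917
  hemisphere W, so the sign is −
Point 5:
  Latitude: 57.503′ = 0.958383°; total 27.958383
  N → positive
  λ: 178 + 18.7909/60 = 178.313182
  E ⇒ keep positive
Point 6:
  Lat: degrees = first 2 digits = 38, minutes = 54.6275; 38 + 54.6275/60 = 38.910458
  S → negative
  Lon: split at 3 digits → 025° and 24.90008′; 25 + 24.90008/60 = 25.415001
  W → negative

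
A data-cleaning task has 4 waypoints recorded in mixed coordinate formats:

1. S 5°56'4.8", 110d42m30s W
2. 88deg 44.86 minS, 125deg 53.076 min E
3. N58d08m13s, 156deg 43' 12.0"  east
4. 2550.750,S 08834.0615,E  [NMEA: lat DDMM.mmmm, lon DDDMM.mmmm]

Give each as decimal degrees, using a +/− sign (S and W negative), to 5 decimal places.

1. -5.93467, -110.70833
2. -88.74767, 125.88460
3. 58.13694, 156.72000
4. -25.84583, 88.56769

Point 1:
  φ: 5° + 56/60 + 4.8/3600 = 5 + 0.933333 + 0.001333 = 5.934667
  S → negative
  Longitude: 110° + 42/60 + 30/3600 = 110 + 0.700000 + 0.008333 = 110.708333
  W → negative
Point 2:
  φ: 88 + 44.86/60 = 88.747667
  S ⇒ negate
  Lon: 53.076′ = 0.884600°; total 125.884600
  E → positive
Point 3:
  Latitude: 58° + 8/60 + 13/3600 = 58 + 0.133333 + 0.003611 = 58.136944
  N → positive
  λ: 156° + 43/60 + 12/3600 = 156 + 0.716667 + 0.003333 = 156.720000
  E → positive
Point 4:
  φ: degrees = first 2 digits = 25, minutes = 50.75; 25 + 50.75/60 = 25.845833
  S ⇒ negate
  Longitude: split at 3 digits → 088° and 34.0615′; 88 + 34.0615/60 = 88.567692
  E → positive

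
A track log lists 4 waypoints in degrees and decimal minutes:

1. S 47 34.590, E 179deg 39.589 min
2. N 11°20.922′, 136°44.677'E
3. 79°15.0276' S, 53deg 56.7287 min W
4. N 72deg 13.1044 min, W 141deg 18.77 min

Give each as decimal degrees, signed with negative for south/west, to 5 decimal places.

1. -47.57650, 179.65982
2. 11.34870, 136.74462
3. -79.25046, -53.94548
4. 72.21841, -141.31283

Point 1:
  φ: 34.59′ = 0.576500°; total 47.576500
  S → negative
  λ: 39.589′ = 0.659817°; total 179.659817
  E ⇒ keep positive
Point 2:
  φ: 20.922′ = 0.348700°; total 11.348700
  N → positive
  Longitude: 44.677′ = 0.744617°; total 136.744617
  E ⇒ keep positive
Point 3:
  φ: 15.0276′ = 0.250460°; total 79.250460
  S → negative
  Lon: 56.7287′ = 0.945478°; total 53.945478
  hemisphere W, so the sign is −
Point 4:
  Latitude: 13.1044′ = 0.218407°; total 72.218407
  N → positive
  λ: 18.77′ = 0.312833°; total 141.312833
  hemisphere W, so the sign is −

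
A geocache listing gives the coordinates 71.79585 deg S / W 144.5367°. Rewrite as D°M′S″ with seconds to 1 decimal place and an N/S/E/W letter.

71°47′45.1″ S, 144°32′12.1″ W

Latitude: whole degrees 71; 47.75100′ → 47′ and 45.060″
Lon: 0.536700 × 60 = 32.20200′ → 32′, remainder × 60 = 12.120″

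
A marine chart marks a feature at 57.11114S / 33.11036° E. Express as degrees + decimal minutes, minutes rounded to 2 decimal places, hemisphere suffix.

Lat: 57° + 0.111140 × 60 = 57° 6.6684′
Lon: fractional part 0.110360 → 6.6216 minutes

57° 6.67′ S, 33° 6.62′ E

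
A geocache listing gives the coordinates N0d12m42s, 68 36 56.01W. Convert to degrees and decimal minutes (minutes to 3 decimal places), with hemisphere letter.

0° 12.700′ N, 68° 36.934′ W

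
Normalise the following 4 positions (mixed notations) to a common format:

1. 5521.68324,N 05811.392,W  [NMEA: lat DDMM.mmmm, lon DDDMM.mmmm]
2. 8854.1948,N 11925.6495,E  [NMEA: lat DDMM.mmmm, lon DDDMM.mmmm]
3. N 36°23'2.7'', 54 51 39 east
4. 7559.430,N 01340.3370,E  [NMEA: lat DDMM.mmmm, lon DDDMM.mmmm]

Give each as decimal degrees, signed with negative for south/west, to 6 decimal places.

Point 1:
  φ: split at 2 digits → 55° and 21.68324′; 55 + 21.68324/60 = 55.3613873
  N ⇒ keep positive
  Lon: degrees = first 3 digits = 58, minutes = 11.392; 58 + 11.392/60 = 58.1898667
  hemisphere W, so the sign is −
Point 2:
  Lat: degrees = first 2 digits = 88, minutes = 54.1948; 88 + 54.1948/60 = 88.9032467
  N ⇒ keep positive
  Lon: degrees = first 3 digits = 119, minutes = 25.6495; 119 + 25.6495/60 = 119.4274917
  E ⇒ keep positive
Point 3:
  φ: 36 + 23/60 + 2.7/3600 = 36.3840833
  N ⇒ keep positive
  Lon: 51′ + 39″ = 51.65000′; 54 + 51.65000/60 = 54.8608333
  E ⇒ keep positive
Point 4:
  Latitude: split at 2 digits → 75° and 59.43′; 75 + 59.43/60 = 75.9905000
  N ⇒ keep positive
  Lon: degrees = first 3 digits = 13, minutes = 40.337; 13 + 40.337/60 = 13.6722833
  E → positive

1. 55.361387, -58.189867
2. 88.903247, 119.427492
3. 36.384083, 54.860833
4. 75.990500, 13.672283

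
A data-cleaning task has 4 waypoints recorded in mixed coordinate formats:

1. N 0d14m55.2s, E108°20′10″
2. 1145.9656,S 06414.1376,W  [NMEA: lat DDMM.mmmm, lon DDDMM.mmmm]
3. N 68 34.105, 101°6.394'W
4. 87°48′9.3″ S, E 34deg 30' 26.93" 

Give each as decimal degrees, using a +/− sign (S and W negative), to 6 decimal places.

1. 0.248667, 108.336111
2. -11.766093, -64.235627
3. 68.568417, -101.106567
4. -87.802583, 34.507481

Point 1:
  φ: 14′ + 55.2″ = 14.92000′; 0 + 14.92000/60 = 0.2486667
  N → positive
  λ: 108° + 20/60 + 10/3600 = 108 + 0.333333 + 0.002778 = 108.3361111
  E → positive
Point 2:
  Lat: degrees = first 2 digits = 11, minutes = 45.9656; 11 + 45.9656/60 = 11.7660933
  S ⇒ negate
  Longitude: degrees = first 3 digits = 64, minutes = 14.1376; 64 + 14.1376/60 = 64.2356267
  hemisphere W, so the sign is −
Point 3:
  Latitude: 34.105′ = 0.568417°; total 68.5684167
  N → positive
  Longitude: 6.394′ = 0.106567°; total 101.1065667
  W → negative
Point 4:
  Lat: 48′ + 9.3″ = 48.15500′; 87 + 48.15500/60 = 87.8025833
  S ⇒ negate
  Longitude: 34 + 30/60 + 26.93/3600 = 34.5074806
  E ⇒ keep positive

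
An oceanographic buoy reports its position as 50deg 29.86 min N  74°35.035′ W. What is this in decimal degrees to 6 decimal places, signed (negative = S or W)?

φ: 29.86′ = 0.497667°; total 50.4976667
N ⇒ keep positive
Longitude: 74 + 35.035/60 = 74.5839167
hemisphere W, so the sign is −

50.497667, -74.583917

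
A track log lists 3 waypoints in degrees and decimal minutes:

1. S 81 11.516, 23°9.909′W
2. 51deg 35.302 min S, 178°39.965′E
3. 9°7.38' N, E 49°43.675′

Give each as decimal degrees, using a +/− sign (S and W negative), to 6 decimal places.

Point 1:
  Latitude: 81 + 11.516/60 = 81.1919333
  hemisphere S, so the sign is −
  λ: 9.909′ = 0.165150°; total 23.1651500
  W → negative
Point 2:
  Lat: 51 + 35.302/60 = 51.5883667
  S → negative
  Longitude: 39.965′ = 0.666083°; total 178.6660833
  E → positive
Point 3:
  Lat: 9 + 7.38/60 = 9.1230000
  N ⇒ keep positive
  λ: 43.675′ = 0.727917°; total 49.7279167
  E ⇒ keep positive

1. -81.191933, -23.165150
2. -51.588367, 178.666083
3. 9.123000, 49.727917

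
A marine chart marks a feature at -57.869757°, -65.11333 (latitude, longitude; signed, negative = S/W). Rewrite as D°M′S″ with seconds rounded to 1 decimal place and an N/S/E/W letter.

57°52′11.1″ S, 65°06′48.0″ W

Latitude is negative → S; |value| = 57.869757
Lat: 0.869757 × 60 = 52.18542′ → 52′, remainder × 60 = 11.125″
Longitude is negative → W; |value| = 65.113330
Lon: whole degrees 65; 6.79980′ → 6′ and 47.988″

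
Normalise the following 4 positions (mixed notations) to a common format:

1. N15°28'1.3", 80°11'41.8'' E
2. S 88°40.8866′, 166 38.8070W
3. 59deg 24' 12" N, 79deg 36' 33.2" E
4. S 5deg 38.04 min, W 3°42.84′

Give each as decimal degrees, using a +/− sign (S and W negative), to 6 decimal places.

Point 1:
  Lat: 15° + 28/60 + 1.3/3600 = 15 + 0.466667 + 0.000361 = 15.4670278
  N ⇒ keep positive
  λ: 80 + 11/60 + 41.8/3600 = 80.1949444
  E → positive
Point 2:
  φ: 88 + 40.8866/60 = 88.6814433
  S ⇒ negate
  λ: 38.807′ = 0.646783°; total 166.6467833
  W → negative
Point 3:
  Latitude: 59° + 24/60 + 12/3600 = 59 + 0.400000 + 0.003333 = 59.4033333
  N → positive
  Longitude: 79 + 36/60 + 33.2/3600 = 79.6092222
  E ⇒ keep positive
Point 4:
  Lat: 5 + 38.04/60 = 5.6340000
  S ⇒ negate
  λ: 42.84′ = 0.714000°; total 3.7140000
  W → negative

1. 15.467028, 80.194944
2. -88.681443, -166.646783
3. 59.403333, 79.609222
4. -5.634000, -3.714000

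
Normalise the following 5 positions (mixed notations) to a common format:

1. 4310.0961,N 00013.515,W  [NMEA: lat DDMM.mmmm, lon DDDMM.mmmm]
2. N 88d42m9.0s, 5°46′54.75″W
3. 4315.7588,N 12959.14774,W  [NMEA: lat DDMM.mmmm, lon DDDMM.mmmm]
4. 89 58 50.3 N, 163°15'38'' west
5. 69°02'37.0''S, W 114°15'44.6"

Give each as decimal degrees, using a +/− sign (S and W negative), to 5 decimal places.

1. 43.16827, -0.22525
2. 88.70250, -5.78188
3. 43.26265, -129.98580
4. 89.98064, -163.26056
5. -69.04361, -114.26239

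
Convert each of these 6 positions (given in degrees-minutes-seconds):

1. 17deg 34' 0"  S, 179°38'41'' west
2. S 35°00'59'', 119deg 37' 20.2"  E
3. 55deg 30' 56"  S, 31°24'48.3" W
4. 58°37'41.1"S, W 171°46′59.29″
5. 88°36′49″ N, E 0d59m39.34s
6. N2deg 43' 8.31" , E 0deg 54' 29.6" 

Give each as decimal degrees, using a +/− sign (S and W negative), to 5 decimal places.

1. -17.56667, -179.64472
2. -35.01639, 119.62228
3. -55.51556, -31.41342
4. -58.62808, -171.78314
5. 88.61361, 0.99426
6. 2.71898, 0.90822

Point 1:
  Latitude: 17 + 34/60 + 0/3600 = 17.566667
  S → negative
  Lon: 179 + 38/60 + 41/3600 = 179.644722
  W ⇒ negate
Point 2:
  φ: 0′ + 59″ = 0.98333′; 35 + 0.98333/60 = 35.016389
  S ⇒ negate
  λ: 119° + 37/60 + 20.2/3600 = 119 + 0.616667 + 0.005611 = 119.622278
  E → positive
Point 3:
  φ: 55° + 30/60 + 56/3600 = 55 + 0.500000 + 0.015556 = 55.515556
  S → negative
  Longitude: 31° + 24/60 + 48.3/3600 = 31 + 0.400000 + 0.013417 = 31.413417
  W → negative
Point 4:
  φ: 37′ + 41.1″ = 37.68500′; 58 + 37.68500/60 = 58.628083
  S → negative
  Longitude: 46′ + 59.29″ = 46.98817′; 171 + 46.98817/60 = 171.783136
  W → negative
Point 5:
  Lat: 88 + 36/60 + 49/3600 = 88.613611
  N ⇒ keep positive
  Lon: 0° + 59/60 + 39.34/3600 = 0 + 0.983333 + 0.010928 = 0.994261
  E → positive
Point 6:
  Lat: 2° + 43/60 + 8.31/3600 = 2 + 0.716667 + 0.002308 = 2.718975
  N → positive
  λ: 0° + 54/60 + 29.6/3600 = 0 + 0.900000 + 0.008222 = 0.908222
  E → positive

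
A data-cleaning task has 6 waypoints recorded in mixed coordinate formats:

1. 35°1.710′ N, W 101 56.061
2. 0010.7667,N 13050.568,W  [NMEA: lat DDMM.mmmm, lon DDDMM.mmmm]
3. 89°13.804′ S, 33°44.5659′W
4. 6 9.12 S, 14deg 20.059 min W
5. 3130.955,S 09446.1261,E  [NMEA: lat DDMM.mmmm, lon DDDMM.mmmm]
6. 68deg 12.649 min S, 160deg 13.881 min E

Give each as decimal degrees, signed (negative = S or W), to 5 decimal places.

Point 1:
  Latitude: 35 + 1.71/60 = 35.028500
  N ⇒ keep positive
  Lon: 101 + 56.061/60 = 101.934350
  hemisphere W, so the sign is −
Point 2:
  Latitude: split at 2 digits → 00° and 10.7667′; 0 + 10.7667/60 = 0.179445
  N ⇒ keep positive
  λ: split at 3 digits → 130° and 50.568′; 130 + 50.568/60 = 130.842800
  W → negative
Point 3:
  φ: 89 + 13.804/60 = 89.230067
  hemisphere S, so the sign is −
  Lon: 44.5659′ = 0.742765°; total 33.742765
  W ⇒ negate
Point 4:
  φ: 6 + 9.12/60 = 6.152000
  S ⇒ negate
  Lon: 20.059′ = 0.334317°; total 14.334317
  W ⇒ negate
Point 5:
  Latitude: degrees = first 2 digits = 31, minutes = 30.955; 31 + 30.955/60 = 31.515917
  hemisphere S, so the sign is −
  Longitude: degrees = first 3 digits = 94, minutes = 46.1261; 94 + 46.1261/60 = 94.768768
  E → positive
Point 6:
  Lat: 12.649′ = 0.210817°; total 68.210817
  hemisphere S, so the sign is −
  Lon: 13.881′ = 0.231350°; total 160.231350
  E ⇒ keep positive

1. 35.02850, -101.93435
2. 0.17945, -130.84280
3. -89.23007, -33.74277
4. -6.15200, -14.33432
5. -31.51592, 94.76877
6. -68.21082, 160.23135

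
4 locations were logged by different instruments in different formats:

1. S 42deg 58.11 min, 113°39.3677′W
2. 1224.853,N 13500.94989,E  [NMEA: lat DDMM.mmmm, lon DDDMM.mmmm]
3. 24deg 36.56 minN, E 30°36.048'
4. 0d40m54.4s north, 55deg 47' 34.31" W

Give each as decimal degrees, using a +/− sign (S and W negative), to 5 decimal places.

Point 1:
  Lat: 58.11′ = 0.968500°; total 42.968500
  S ⇒ negate
  λ: 39.3677′ = 0.656128°; total 113.656128
  W ⇒ negate
Point 2:
  Latitude: split at 2 digits → 12° and 24.853′; 12 + 24.853/60 = 12.414217
  N → positive
  λ: split at 3 digits → 135° and 0.94989′; 135 + 0.94989/60 = 135.015832
  E ⇒ keep positive
Point 3:
  Latitude: 36.56′ = 0.609333°; total 24.609333
  N → positive
  Longitude: 30 + 36.048/60 = 30.600800
  E ⇒ keep positive
Point 4:
  Latitude: 0 + 40/60 + 54.4/3600 = 0.681778
  N ⇒ keep positive
  λ: 55° + 47/60 + 34.31/3600 = 55 + 0.783333 + 0.009531 = 55.792864
  W ⇒ negate

1. -42.96850, -113.65613
2. 12.41422, 135.01583
3. 24.60933, 30.60080
4. 0.68178, -55.79286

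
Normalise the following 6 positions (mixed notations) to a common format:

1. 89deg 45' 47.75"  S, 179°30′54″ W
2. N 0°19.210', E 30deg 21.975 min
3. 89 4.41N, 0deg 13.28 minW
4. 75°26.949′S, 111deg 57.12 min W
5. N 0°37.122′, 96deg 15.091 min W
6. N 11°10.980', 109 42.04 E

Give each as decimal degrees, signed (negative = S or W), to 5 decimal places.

Point 1:
  Latitude: 89° + 45/60 + 47.75/3600 = 89 + 0.750000 + 0.013264 = 89.763264
  S ⇒ negate
  Lon: 179° + 30/60 + 54/3600 = 179 + 0.500000 + 0.015000 = 179.515000
  W ⇒ negate
Point 2:
  φ: 0 + 19.21/60 = 0.320167
  N ⇒ keep positive
  Longitude: 21.975′ = 0.366250°; total 30.366250
  E → positive
Point 3:
  Latitude: 4.41′ = 0.073500°; total 89.073500
  N → positive
  Longitude: 0 + 13.28/60 = 0.221333
  W → negative
Point 4:
  φ: 26.949′ = 0.449150°; total 75.449150
  hemisphere S, so the sign is −
  Lon: 111 + 57.12/60 = 111.952000
  W ⇒ negate
Point 5:
  Lat: 37.122′ = 0.618700°; total 0.618700
  N → positive
  Lon: 15.091′ = 0.251517°; total 96.251517
  hemisphere W, so the sign is −
Point 6:
  Latitude: 10.98′ = 0.183000°; total 11.183000
  N ⇒ keep positive
  Longitude: 109 + 42.04/60 = 109.700667
  E → positive

1. -89.76326, -179.51500
2. 0.32017, 30.36625
3. 89.07350, -0.22133
4. -75.44915, -111.95200
5. 0.61870, -96.25152
6. 11.18300, 109.70067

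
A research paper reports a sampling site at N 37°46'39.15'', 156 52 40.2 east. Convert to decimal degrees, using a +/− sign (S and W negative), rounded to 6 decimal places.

37.777542, 156.877833

Latitude: 37 + 46/60 + 39.15/3600 = 37.7775417
N → positive
Longitude: 156° + 52/60 + 40.2/3600 = 156 + 0.866667 + 0.011167 = 156.8778333
E ⇒ keep positive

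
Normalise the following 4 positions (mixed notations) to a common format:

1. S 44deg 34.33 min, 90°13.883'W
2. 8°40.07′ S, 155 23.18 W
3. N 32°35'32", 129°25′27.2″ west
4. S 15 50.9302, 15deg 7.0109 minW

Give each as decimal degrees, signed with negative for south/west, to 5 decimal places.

Point 1:
  φ: 34.33′ = 0.572167°; total 44.572167
  S → negative
  λ: 13.883′ = 0.231383°; total 90.231383
  hemisphere W, so the sign is −
Point 2:
  Lat: 40.07′ = 0.667833°; total 8.667833
  hemisphere S, so the sign is −
  Longitude: 155 + 23.18/60 = 155.386333
  hemisphere W, so the sign is −
Point 3:
  Latitude: 32 + 35/60 + 32/3600 = 32.592222
  N ⇒ keep positive
  λ: 129° + 25/60 + 27.2/3600 = 129 + 0.416667 + 0.007556 = 129.424222
  hemisphere W, so the sign is −
Point 4:
  Lat: 50.9302′ = 0.848837°; total 15.848837
  S → negative
  λ: 15 + 7.0109/60 = 15.116848
  W ⇒ negate

1. -44.57217, -90.23138
2. -8.66783, -155.38633
3. 32.59222, -129.42422
4. -15.84884, -15.11685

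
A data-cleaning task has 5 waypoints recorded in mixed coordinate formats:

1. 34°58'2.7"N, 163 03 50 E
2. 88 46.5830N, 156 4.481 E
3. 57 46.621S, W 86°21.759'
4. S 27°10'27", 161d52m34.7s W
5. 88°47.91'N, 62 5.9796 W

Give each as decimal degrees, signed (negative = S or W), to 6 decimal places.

Point 1:
  Latitude: 34 + 58/60 + 2.7/3600 = 34.9674167
  N → positive
  λ: 3′ + 50″ = 3.83333′; 163 + 3.83333/60 = 163.0638889
  E → positive
Point 2:
  φ: 46.583′ = 0.776383°; total 88.7763833
  N → positive
  Longitude: 4.481′ = 0.074683°; total 156.0746833
  E → positive
Point 3:
  Latitude: 46.621′ = 0.777017°; total 57.7770167
  S → negative
  λ: 86 + 21.759/60 = 86.3626500
  W ⇒ negate
Point 4:
  Lat: 27 + 10/60 + 27/3600 = 27.1741667
  hemisphere S, so the sign is −
  Lon: 161 + 52/60 + 34.7/3600 = 161.8763056
  hemisphere W, so the sign is −
Point 5:
  Lat: 88 + 47.91/60 = 88.7985000
  N → positive
  Longitude: 5.9796′ = 0.099660°; total 62.0996600
  hemisphere W, so the sign is −

1. 34.967417, 163.063889
2. 88.776383, 156.074683
3. -57.777017, -86.362650
4. -27.174167, -161.876306
5. 88.798500, -62.099660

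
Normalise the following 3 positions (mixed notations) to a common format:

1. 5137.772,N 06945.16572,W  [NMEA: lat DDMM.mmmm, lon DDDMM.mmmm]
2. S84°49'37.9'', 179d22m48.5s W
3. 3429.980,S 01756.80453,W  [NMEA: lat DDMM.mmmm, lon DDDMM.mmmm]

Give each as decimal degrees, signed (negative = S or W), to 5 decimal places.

1. 51.62953, -69.75276
2. -84.82719, -179.38014
3. -34.49967, -17.94674

Point 1:
  φ: split at 2 digits → 51° and 37.772′; 51 + 37.772/60 = 51.629533
  N ⇒ keep positive
  Longitude: split at 3 digits → 069° and 45.16572′; 69 + 45.16572/60 = 69.752762
  W → negative
Point 2:
  Latitude: 49′ + 37.9″ = 49.63167′; 84 + 49.63167/60 = 84.827194
  S ⇒ negate
  Lon: 179° + 22/60 + 48.5/3600 = 179 + 0.366667 + 0.013472 = 179.380139
  W ⇒ negate
Point 3:
  Lat: split at 2 digits → 34° and 29.98′; 34 + 29.98/60 = 34.499667
  S → negative
  Lon: degrees = first 3 digits = 17, minutes = 56.80453; 17 + 56.80453/60 = 17.946742
  hemisphere W, so the sign is −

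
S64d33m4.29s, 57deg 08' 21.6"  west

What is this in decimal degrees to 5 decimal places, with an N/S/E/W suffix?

64.55119° S, 57.13933° W

φ: 64 + 33/60 + 4.29/3600 = 64.551192
λ: 8′ + 21.6″ = 8.36000′; 57 + 8.36000/60 = 57.139333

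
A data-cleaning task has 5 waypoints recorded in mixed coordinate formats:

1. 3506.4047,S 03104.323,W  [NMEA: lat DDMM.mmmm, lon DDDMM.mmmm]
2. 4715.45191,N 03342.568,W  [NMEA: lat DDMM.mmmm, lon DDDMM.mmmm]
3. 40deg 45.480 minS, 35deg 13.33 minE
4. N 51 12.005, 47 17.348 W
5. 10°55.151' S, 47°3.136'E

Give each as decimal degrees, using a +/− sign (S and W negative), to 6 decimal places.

Point 1:
  Lat: degrees = first 2 digits = 35, minutes = 6.4047; 35 + 6.4047/60 = 35.1067450
  S ⇒ negate
  λ: degrees = first 3 digits = 31, minutes = 4.323; 31 + 4.323/60 = 31.0720500
  W ⇒ negate
Point 2:
  Latitude: split at 2 digits → 47° and 15.45191′; 47 + 15.45191/60 = 47.2575318
  N → positive
  Longitude: split at 3 digits → 033° and 42.568′; 33 + 42.568/60 = 33.7094667
  hemisphere W, so the sign is −
Point 3:
  Lat: 40 + 45.48/60 = 40.7580000
  hemisphere S, so the sign is −
  λ: 35 + 13.33/60 = 35.2221667
  E ⇒ keep positive
Point 4:
  Lat: 12.005′ = 0.200083°; total 51.2000833
  N ⇒ keep positive
  Longitude: 47 + 17.348/60 = 47.2891333
  W → negative
Point 5:
  φ: 55.151′ = 0.919183°; total 10.9191833
  S → negative
  λ: 3.136′ = 0.052267°; total 47.0522667
  E ⇒ keep positive

1. -35.106745, -31.072050
2. 47.257532, -33.709467
3. -40.758000, 35.222167
4. 51.200083, -47.289133
5. -10.919183, 47.052267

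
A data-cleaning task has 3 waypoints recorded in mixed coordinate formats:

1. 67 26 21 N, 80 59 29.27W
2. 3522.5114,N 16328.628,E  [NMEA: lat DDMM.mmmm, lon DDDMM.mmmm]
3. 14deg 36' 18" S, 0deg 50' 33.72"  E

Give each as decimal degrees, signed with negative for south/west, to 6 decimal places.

Point 1:
  Lat: 67 + 26/60 + 21/3600 = 67.4391667
  N → positive
  λ: 59′ + 29.27″ = 59.48783′; 80 + 59.48783/60 = 80.9914639
  hemisphere W, so the sign is −
Point 2:
  Latitude: degrees = first 2 digits = 35, minutes = 22.5114; 35 + 22.5114/60 = 35.3751900
  N ⇒ keep positive
  Longitude: degrees = first 3 digits = 163, minutes = 28.628; 163 + 28.628/60 = 163.4771333
  E ⇒ keep positive
Point 3:
  φ: 14 + 36/60 + 18/3600 = 14.6050000
  S ⇒ negate
  λ: 0 + 50/60 + 33.72/3600 = 0.8427000
  E ⇒ keep positive

1. 67.439167, -80.991464
2. 35.375190, 163.477133
3. -14.605000, 0.842700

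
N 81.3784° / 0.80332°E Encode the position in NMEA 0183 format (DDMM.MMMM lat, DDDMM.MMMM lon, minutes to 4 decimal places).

8122.7040,N / 00048.1992,E

φ: minutes = (81.378400 − 81) × 60 = 22.704000
λ: fractional part 0.803320 → 48.199200 minutes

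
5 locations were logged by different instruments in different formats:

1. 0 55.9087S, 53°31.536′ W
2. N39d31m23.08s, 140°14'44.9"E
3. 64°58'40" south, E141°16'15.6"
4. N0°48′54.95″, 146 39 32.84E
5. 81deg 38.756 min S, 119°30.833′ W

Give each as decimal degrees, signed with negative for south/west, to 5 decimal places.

1. -0.93181, -53.52560
2. 39.52308, 140.24581
3. -64.97778, 141.27100
4. 0.81526, 146.65912
5. -81.64593, -119.51388

Point 1:
  φ: 0 + 55.9087/60 = 0.931812
  S ⇒ negate
  Lon: 53 + 31.536/60 = 53.525600
  W ⇒ negate
Point 2:
  φ: 39 + 31/60 + 23.08/3600 = 39.523078
  N → positive
  λ: 140° + 14/60 + 44.9/3600 = 140 + 0.233333 + 0.012472 = 140.245806
  E ⇒ keep positive
Point 3:
  Latitude: 64 + 58/60 + 40/3600 = 64.977778
  hemisphere S, so the sign is −
  Lon: 16′ + 15.6″ = 16.26000′; 141 + 16.26000/60 = 141.271000
  E → positive
Point 4:
  Latitude: 0° + 48/60 + 54.95/3600 = 0 + 0.800000 + 0.015264 = 0.815264
  N → positive
  Lon: 39′ + 32.84″ = 39.54733′; 146 + 39.54733/60 = 146.659122
  E ⇒ keep positive
Point 5:
  Latitude: 81 + 38.756/60 = 81.645933
  hemisphere S, so the sign is −
  λ: 30.833′ = 0.513883°; total 119.513883
  W → negative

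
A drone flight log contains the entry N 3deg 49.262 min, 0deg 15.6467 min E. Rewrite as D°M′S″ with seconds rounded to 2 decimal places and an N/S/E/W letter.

Latitude: 49.26200′ → 49′ and 0.26200 × 60 = 15.7200″
λ: fractional minutes 0.64670 × 60 = 38.8020″

3°49′15.72″ N, 0°15′38.80″ E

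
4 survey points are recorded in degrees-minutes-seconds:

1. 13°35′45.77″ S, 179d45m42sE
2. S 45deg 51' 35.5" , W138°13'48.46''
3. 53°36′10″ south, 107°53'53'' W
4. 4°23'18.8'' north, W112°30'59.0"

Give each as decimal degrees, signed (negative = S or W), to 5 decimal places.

1. -13.59605, 179.76167
2. -45.85986, -138.23013
3. -53.60278, -107.89806
4. 4.38856, -112.51639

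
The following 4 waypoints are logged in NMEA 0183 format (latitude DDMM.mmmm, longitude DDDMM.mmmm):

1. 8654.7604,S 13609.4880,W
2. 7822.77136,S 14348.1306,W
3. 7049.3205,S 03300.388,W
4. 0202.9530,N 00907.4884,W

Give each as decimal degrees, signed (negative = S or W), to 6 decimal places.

Point 1:
  φ: split at 2 digits → 86° and 54.7604′; 86 + 54.7604/60 = 86.9126733
  hemisphere S, so the sign is −
  Longitude: split at 3 digits → 136° and 9.488′; 136 + 9.488/60 = 136.1581333
  W → negative
Point 2:
  Lat: degrees = first 2 digits = 78, minutes = 22.77136; 78 + 22.77136/60 = 78.3795227
  S → negative
  λ: split at 3 digits → 143° and 48.1306′; 143 + 48.1306/60 = 143.8021767
  hemisphere W, so the sign is −
Point 3:
  Lat: degrees = first 2 digits = 70, minutes = 49.3205; 70 + 49.3205/60 = 70.8220083
  S ⇒ negate
  λ: split at 3 digits → 033° and 0.388′; 33 + 0.388/60 = 33.0064667
  hemisphere W, so the sign is −
Point 4:
  Latitude: degrees = first 2 digits = 2, minutes = 2.953; 2 + 2.953/60 = 2.0492167
  N → positive
  Lon: split at 3 digits → 009° and 7.4884′; 9 + 7.4884/60 = 9.1248067
  hemisphere W, so the sign is −

1. -86.912673, -136.158133
2. -78.379523, -143.802177
3. -70.822008, -33.006467
4. 2.049217, -9.124807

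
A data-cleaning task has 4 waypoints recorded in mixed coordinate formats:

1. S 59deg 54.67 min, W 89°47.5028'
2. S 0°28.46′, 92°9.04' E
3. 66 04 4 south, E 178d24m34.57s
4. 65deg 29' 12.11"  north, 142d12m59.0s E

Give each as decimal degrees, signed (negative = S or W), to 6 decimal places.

Point 1:
  Latitude: 59 + 54.67/60 = 59.9111667
  S ⇒ negate
  λ: 89 + 47.5028/60 = 89.7917133
  W ⇒ negate
Point 2:
  Lat: 0 + 28.46/60 = 0.4743333
  hemisphere S, so the sign is −
  Longitude: 92 + 9.04/60 = 92.1506667
  E → positive
Point 3:
  φ: 4′ + 4″ = 4.06667′; 66 + 4.06667/60 = 66.0677778
  hemisphere S, so the sign is −
  Longitude: 178° + 24/60 + 34.57/3600 = 178 + 0.400000 + 0.009603 = 178.4096028
  E → positive
Point 4:
  Latitude: 65 + 29/60 + 12.11/3600 = 65.4866972
  N ⇒ keep positive
  Longitude: 142° + 12/60 + 59/3600 = 142 + 0.200000 + 0.016389 = 142.2163889
  E ⇒ keep positive

1. -59.911167, -89.791713
2. -0.474333, 92.150667
3. -66.067778, 178.409603
4. 65.486697, 142.216389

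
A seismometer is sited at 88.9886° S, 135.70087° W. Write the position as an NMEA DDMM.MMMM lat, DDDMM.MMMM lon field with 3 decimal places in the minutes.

Latitude: minutes = (88.988600 − 88) × 60 = 59.31600
Longitude: 135° + 0.700870 × 60 = 135° 42.05220′

8859.316,S / 13542.052,W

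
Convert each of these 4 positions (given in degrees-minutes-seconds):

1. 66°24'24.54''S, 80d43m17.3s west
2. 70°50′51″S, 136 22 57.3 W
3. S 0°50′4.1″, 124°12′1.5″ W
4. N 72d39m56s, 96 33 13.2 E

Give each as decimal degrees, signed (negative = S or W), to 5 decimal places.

Point 1:
  Latitude: 24′ + 24.54″ = 24.40900′; 66 + 24.40900/60 = 66.406817
  S ⇒ negate
  Longitude: 80° + 43/60 + 17.3/3600 = 80 + 0.716667 + 0.004806 = 80.721472
  W ⇒ negate
Point 2:
  Latitude: 50′ + 51″ = 50.85000′; 70 + 50.85000/60 = 70.847500
  S ⇒ negate
  Longitude: 22′ + 57.3″ = 22.95500′; 136 + 22.95500/60 = 136.382583
  hemisphere W, so the sign is −
Point 3:
  Lat: 50′ + 4.1″ = 50.06833′; 0 + 50.06833/60 = 0.834472
  S ⇒ negate
  λ: 124 + 12/60 + 1.5/3600 = 124.200417
  W → negative
Point 4:
  Latitude: 72 + 39/60 + 56/3600 = 72.665556
  N ⇒ keep positive
  λ: 33′ + 13.2″ = 33.22000′; 96 + 33.22000/60 = 96.553667
  E ⇒ keep positive

1. -66.40682, -80.72147
2. -70.84750, -136.38258
3. -0.83447, -124.20042
4. 72.66556, 96.55367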